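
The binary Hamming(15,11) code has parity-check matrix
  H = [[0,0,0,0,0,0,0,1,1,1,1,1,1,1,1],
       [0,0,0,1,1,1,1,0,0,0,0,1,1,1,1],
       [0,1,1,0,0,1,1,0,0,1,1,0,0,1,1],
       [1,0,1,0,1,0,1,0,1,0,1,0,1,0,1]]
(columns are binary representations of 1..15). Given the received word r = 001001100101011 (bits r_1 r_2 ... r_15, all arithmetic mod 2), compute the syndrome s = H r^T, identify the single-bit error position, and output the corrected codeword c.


s = (0, 1, 0, 1)^T, error position = 5, corrected codeword c = 001011100101011

Compute s = H r^T mod 2 one row at a time:
  s_1 = 0 + 0 + 1 + 0 + 1 + 0 + 1 + 1 = 4 ≡ 0 (mod 2).
  s_2 = 0 + 0 + 1 + 1 + 1 + 0 + 1 + 1 = 5 ≡ 1 (mod 2).
  s_3 = 0 + 1 + 1 + 1 + 1 + 0 + 1 + 1 = 6 ≡ 0 (mod 2).
  s_4 = 0 + 1 + 0 + 1 + 0 + 0 + 0 + 1 = 3 ≡ 1 (mod 2).
s = (0, 1, 0, 1)^T — this equals column 5 of H (binary 0101), so error is at position 5.
Correct: flip bit 5 of r = 001001100101011 to get c = 001011100101011.


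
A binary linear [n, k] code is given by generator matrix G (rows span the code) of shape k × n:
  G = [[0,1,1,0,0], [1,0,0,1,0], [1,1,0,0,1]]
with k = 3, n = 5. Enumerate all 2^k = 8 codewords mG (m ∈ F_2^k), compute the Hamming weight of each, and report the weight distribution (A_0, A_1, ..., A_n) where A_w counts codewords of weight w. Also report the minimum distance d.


Weight distribution: A_0 = 1, A_2 = 2, A_3 = 4, A_4 = 1. Minimum distance d = 2.

Enumerate all 2^3 = 8 messages m ∈ F_2^3.
For each, compute codeword c = mG in F_2^5, then tally its weight.
  m = 000 → c = 00000, weight = 0.
  m = 100 → c = 01100, weight = 2.
  m = 010 → c = 10010, weight = 2.
  m = 110 → c = 11110, weight = 4.
  m = 001 → c = 11001, weight = 3.
  m = 101 → c = 10101, weight = 3.
  m = 011 → c = 01011, weight = 3.
  m = 111 → c = 00111, weight = 3.
Tally weights:
  weight 0: 1 codewords.
  weight 2: 2 codewords.
  weight 3: 4 codewords.
  weight 4: 1 codewords.
Minimum distance d = smallest w > 0 with A_w > 0 = 2.
Sanity: Σ A_w = 8 = 2^3 = 8 ✓.


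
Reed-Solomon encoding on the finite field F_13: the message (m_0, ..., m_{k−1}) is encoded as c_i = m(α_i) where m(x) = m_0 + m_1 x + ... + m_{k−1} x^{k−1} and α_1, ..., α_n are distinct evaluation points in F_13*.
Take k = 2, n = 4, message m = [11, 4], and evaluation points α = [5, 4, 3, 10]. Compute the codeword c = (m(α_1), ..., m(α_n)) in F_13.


c = [5, 1, 10, 12]

Message polynomial: m(x) = 11 + 4·x (mod 13).
For each evaluation point α_i, compute m(α_i) mod 13:
  α_1 = 5: Horner steps 4 → 5, so m(5) = 5.
  α_2 = 4: Horner steps 4 → 1, so m(4) = 1.
  α_3 = 3: Horner steps 4 → 10, so m(3) = 10.
  α_4 = 10: Horner steps 4 → 12, so m(10) = 12.
Codeword c = [5, 1, 10, 12] ∈ F_13^4.


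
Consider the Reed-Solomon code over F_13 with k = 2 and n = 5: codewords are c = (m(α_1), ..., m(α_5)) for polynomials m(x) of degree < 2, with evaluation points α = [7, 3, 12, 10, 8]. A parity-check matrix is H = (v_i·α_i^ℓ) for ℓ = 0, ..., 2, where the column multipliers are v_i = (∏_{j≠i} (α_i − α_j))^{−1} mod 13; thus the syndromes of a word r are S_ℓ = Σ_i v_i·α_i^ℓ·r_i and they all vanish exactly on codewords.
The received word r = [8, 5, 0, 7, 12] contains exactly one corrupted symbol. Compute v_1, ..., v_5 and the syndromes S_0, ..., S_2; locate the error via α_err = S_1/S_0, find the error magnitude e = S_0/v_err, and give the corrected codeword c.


S = (7, 6, 7), error at position 3, error magnitude e = 11, c = [8, 5, 2, 7, 12].

Step 1: column multipliers v_i = (∏_{j≠i}(α_i − α_j))^{−1} mod 13.
  i = 1 (α = 7): (7−3)(7−12)(7−10)(7−8) = 4·(−5)·(−3)·(−1) = −60 ≡ 5, so v_1 = 5^{−1} = 8 (mod 13).
  i = 2 (α = 3): (3−7)(3−12)(3−10)(3−8) = (−4)·(−9)·(−7)·(−5) = 1260 ≡ 12, so v_2 = 12^{−1} = 12 (mod 13).
  i = 3 (α = 12): (12−7)(12−3)(12−10)(12−8) = 5·9·2·4 = 360 ≡ 9, so v_3 = 9^{−1} = 3 (mod 13).
  i = 4 (α = 10): (10−7)(10−3)(10−12)(10−8) = 3·7·(−2)·2 = −84 ≡ 7, so v_4 = 7^{−1} = 2 (mod 13).
  i = 5 (α = 8): (8−7)(8−3)(8−12)(8−10) = 1·5·(−4)·(−2) = 40 ≡ 1, so v_5 = 1^{−1} = 1 (mod 13).
  v = [8, 12, 3, 2, 1].
Step 2: syndromes of r = [8, 5, 0, 7, 12] (all sums mod 13).
  S_0 = Σ v_i r_i = 8·8 + 12·5 + 3·0 + 2·7 + 1·12 = 150 ≡ 7.
  S_1 = Σ v_i α_i r_i = 8·7·8 + 12·3·5 + 3·12·0 + 2·10·7 + 1·8·12 = 864 ≡ 6.
  α_i^2 mod 13 = [10, 9, 1, 9, 12].
  S_2 = Σ v_i α_i^2 r_i = 8·10·8 + 12·9·5 + 3·1·0 + 2·9·7 + 1·12·12 = 1450 ≡ 7.
  S = (7, 6, 7) ≠ 0, so r is not a codeword (an error is present).
Step 3: locate the error. For a single error e at position i, S_ℓ = v_i·e·α_i^ℓ, so α_err = S_1/S_0.
  S_0^{−1} = 7^{−1} = 2 (mod 13), so α_err = 6·2 = 12 ≡ 12 = α_3. Error position i = 3.
  Consistency check: S_2/S_1 = 7·11 = 77 ≡ 12 = α_err ✓ (single-error assumption holds).
Step 4: error magnitude e = S_0/v_3 = S_0·∏_{j≠3}(α_3 − α_j) = 7·9 = 63 ≡ 11 (mod 13).
Step 5: correct position 3: c_3 = r_3 − e = 0 − 11 ≡ 2 (mod 13). Hence c = [8, 5, 2, 7, 12].
  Check: interpolating c through the α_i gives m(x) = 6 + 4·x (degree < 2) with m(α_i) = c_i for every i, so c is indeed a codeword.


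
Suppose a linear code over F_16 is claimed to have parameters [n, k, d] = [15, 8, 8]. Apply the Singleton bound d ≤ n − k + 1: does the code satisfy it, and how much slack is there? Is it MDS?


Singleton RHS = n − k + 1 = 8, slack = 0, bound satisfied, MDS.

Singleton bound: d ≤ n − k + 1.
Here n = 15, k = 8, so n − k + 1 = 8.
Given d = 8, check d ≤ 8: YES.
Slack = (n − k + 1) − d = 0.
The code is MDS (slack = 0).
Description: the claimed parameters are [15, 8, 8]_16; such a code would be MDS (meets Singleton bound).


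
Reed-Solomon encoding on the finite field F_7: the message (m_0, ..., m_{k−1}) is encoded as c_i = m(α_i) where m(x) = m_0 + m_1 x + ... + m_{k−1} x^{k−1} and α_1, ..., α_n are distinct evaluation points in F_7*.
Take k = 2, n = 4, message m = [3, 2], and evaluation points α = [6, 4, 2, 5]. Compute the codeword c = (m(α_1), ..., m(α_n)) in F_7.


c = [1, 4, 0, 6]

Message polynomial: m(x) = 3 + 2·x (mod 7).
For each evaluation point α_i, compute m(α_i) mod 7:
  α_1 = 6: Horner steps 2 → 1, so m(6) = 1.
  α_2 = 4: Horner steps 2 → 4, so m(4) = 4.
  α_3 = 2: Horner steps 2 → 0, so m(2) = 0.
  α_4 = 5: Horner steps 2 → 6, so m(5) = 6.
Codeword c = [1, 4, 0, 6] ∈ F_7^4.


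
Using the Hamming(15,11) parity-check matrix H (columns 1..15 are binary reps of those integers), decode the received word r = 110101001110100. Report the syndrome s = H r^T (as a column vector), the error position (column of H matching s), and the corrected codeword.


s = (0, 1, 0, 0)^T, error position = 4, corrected codeword c = 110001001110100

Compute s = H r^T mod 2 one row at a time:
  s_1 = 0 + 1 + 1 + 1 + 0 + 1 + 0 + 0 = 4 ≡ 0 (mod 2).
  s_2 = 1 + 0 + 1 + 0 + 0 + 1 + 0 + 0 = 3 ≡ 1 (mod 2).
  s_3 = 1 + 0 + 1 + 0 + 1 + 1 + 0 + 0 = 4 ≡ 0 (mod 2).
  s_4 = 1 + 0 + 0 + 0 + 1 + 1 + 1 + 0 = 4 ≡ 0 (mod 2).
s = (0, 1, 0, 0)^T — this equals column 4 of H (binary 0100), so error is at position 4.
Correct: flip bit 4 of r = 110101001110100 to get c = 110001001110100.


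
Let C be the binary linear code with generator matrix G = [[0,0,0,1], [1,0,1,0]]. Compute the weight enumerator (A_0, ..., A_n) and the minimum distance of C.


Weight distribution: A_0 = 1, A_1 = 1, A_2 = 1, A_3 = 1. Minimum distance d = 1.

Enumerate all 2^2 = 4 messages m ∈ F_2^2.
For each, compute codeword c = mG in F_2^4, then tally its weight.
  m = 00 → c = 0000, weight = 0.
  m = 10 → c = 0001, weight = 1.
  m = 01 → c = 1010, weight = 2.
  m = 11 → c = 1011, weight = 3.
Tally weights:
  weight 0: 1 codewords.
  weight 1: 1 codewords.
  weight 2: 1 codewords.
  weight 3: 1 codewords.
Minimum distance d = smallest w > 0 with A_w > 0 = 1.
Sanity: Σ A_w = 4 = 2^2 = 4 ✓.


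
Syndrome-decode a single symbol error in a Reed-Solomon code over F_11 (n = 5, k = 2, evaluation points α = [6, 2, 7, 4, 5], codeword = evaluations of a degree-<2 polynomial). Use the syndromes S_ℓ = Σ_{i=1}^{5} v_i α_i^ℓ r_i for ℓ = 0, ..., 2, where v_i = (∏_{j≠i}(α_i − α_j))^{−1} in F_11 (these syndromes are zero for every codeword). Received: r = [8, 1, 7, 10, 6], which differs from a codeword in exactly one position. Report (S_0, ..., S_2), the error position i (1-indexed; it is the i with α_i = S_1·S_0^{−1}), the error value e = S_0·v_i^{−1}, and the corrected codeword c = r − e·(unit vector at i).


S = (5, 3, 4), error at position 5, error magnitude e = 8, c = [8, 1, 7, 10, 9].

Step 1: column multipliers v_i = (∏_{j≠i}(α_i − α_j))^{−1} mod 11.
  i = 1 (α = 6): (6−2)(6−7)(6−4)(6−5) = 4·(−1)·2·1 = −8 ≡ 3, so v_1 = 3^{−1} = 4 (mod 11).
  i = 2 (α = 2): (2−6)(2−7)(2−4)(2−5) = (−4)·(−5)·(−2)·(−3) = 120 ≡ 10, so v_2 = 10^{−1} = 10 (mod 11).
  i = 3 (α = 7): (7−6)(7−2)(7−4)(7−5) = 1·5·3·2 = 30 ≡ 8, so v_3 = 8^{−1} = 7 (mod 11).
  i = 4 (α = 4): (4−6)(4−2)(4−7)(4−5) = (−2)·2·(−3)·(−1) = −12 ≡ 10, so v_4 = 10^{−1} = 10 (mod 11).
  i = 5 (α = 5): (5−6)(5−2)(5−7)(5−4) = (−1)·3·(−2)·1 = 6 ≡ 6, so v_5 = 6^{−1} = 2 (mod 11).
  v = [4, 10, 7, 10, 2].
Step 2: syndromes of r = [8, 1, 7, 10, 6] (all sums mod 11).
  S_0 = Σ v_i r_i = 4·8 + 10·1 + 7·7 + 10·10 + 2·6 = 203 ≡ 5.
  S_1 = Σ v_i α_i r_i = 4·6·8 + 10·2·1 + 7·7·7 + 10·4·10 + 2·5·6 = 1015 ≡ 3.
  α_i^2 mod 11 = [3, 4, 5, 5, 3].
  S_2 = Σ v_i α_i^2 r_i = 4·3·8 + 10·4·1 + 7·5·7 + 10·5·10 + 2·3·6 = 917 ≡ 4.
  S = (5, 3, 4) ≠ 0, so r is not a codeword (an error is present).
Step 3: locate the error. For a single error e at position i, S_ℓ = v_i·e·α_i^ℓ, so α_err = S_1/S_0.
  S_0^{−1} = 5^{−1} = 9 (mod 11), so α_err = 3·9 = 27 ≡ 5 = α_5. Error position i = 5.
  Consistency check: S_2/S_1 = 4·4 = 16 ≡ 5 = α_err ✓ (single-error assumption holds).
Step 4: error magnitude e = S_0/v_5 = S_0·∏_{j≠5}(α_5 − α_j) = 5·6 = 30 ≡ 8 (mod 11).
Step 5: correct position 5: c_5 = r_5 − e = 6 − 8 ≡ 9 (mod 11). Hence c = [8, 1, 7, 10, 9].
  Check: interpolating c through the α_i gives m(x) = 3 + 10·x (degree < 2) with m(α_i) = c_i for every i, so c is indeed a codeword.


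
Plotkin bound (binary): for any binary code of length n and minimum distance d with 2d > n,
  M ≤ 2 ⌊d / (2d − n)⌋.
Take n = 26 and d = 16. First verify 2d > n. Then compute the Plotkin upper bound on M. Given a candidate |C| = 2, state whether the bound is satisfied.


Plotkin bound M ≤ 4; given |C| = 2 ≤ bound (satisfied).

Check applicability: 2d = 32, n = 26.
2d − n = 6 > 0, so Plotkin applies.
Compute d/(2d−n) = 16/6 ≈ 2.6667.
⌊d/(2d−n)⌋ = 2.
Plotkin bound: M ≤ 2·2 = 4.
Given |C| = 2, check: satisfied.
This |C| is below the Plotkin bound.


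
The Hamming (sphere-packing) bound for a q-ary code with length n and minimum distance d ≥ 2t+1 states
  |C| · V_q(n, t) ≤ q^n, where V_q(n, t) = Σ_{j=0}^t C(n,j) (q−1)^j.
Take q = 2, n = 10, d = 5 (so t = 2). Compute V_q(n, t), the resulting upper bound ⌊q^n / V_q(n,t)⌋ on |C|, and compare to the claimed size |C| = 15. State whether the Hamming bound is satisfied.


V_q(n, t) = 56, q^n = 1024, Hamming bound = 18, |C| = 15 ≤ bound (satisfied).

Step 1: Compute V_q(n, t) = Σ_{j=0}^2 C(n, j) (q−1)^j.
  j = 0: C(10,0)·(1)^0 = 1·1 = 1.
  j = 1: C(10,1)·(1)^1 = 10·1 = 10.
  j = 2: C(10,2)·(1)^2 = 45·1 = 45.
  V_q(n, t) = 1 + 10 + 45 = 56.
Step 2: q^n = 2^10 = 1024.
Step 3: Hamming bound ⌊q^n / V_q(n,t)⌋ = ⌊1024/56⌋ = 18.
Step 4: Compare |C| = 15 to 18: satisfied.
The claimed |C| lies below the Hamming bound.


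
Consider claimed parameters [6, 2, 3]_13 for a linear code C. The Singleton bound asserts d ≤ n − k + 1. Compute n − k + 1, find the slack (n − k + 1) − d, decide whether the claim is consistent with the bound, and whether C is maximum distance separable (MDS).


Singleton RHS = n − k + 1 = 5, slack = 2, bound satisfied, not MDS.

Singleton bound: d ≤ n − k + 1.
Here n = 6, k = 2, so n − k + 1 = 5.
Given d = 3, check d ≤ 5: YES.
Slack = (n − k + 1) − d = 2.
The code is NOT MDS (slack = 2 > 0).
Description: the claimed parameters are [6, 2, 3]_13; such a code would be non-MDS.


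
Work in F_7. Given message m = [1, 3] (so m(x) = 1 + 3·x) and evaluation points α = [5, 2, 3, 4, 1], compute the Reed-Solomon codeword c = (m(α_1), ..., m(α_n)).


c = [2, 0, 3, 6, 4]

Message polynomial: m(x) = 1 + 3·x (mod 7).
For each evaluation point α_i, compute m(α_i) mod 7:
  α_1 = 5: Horner steps 3 → 2, so m(5) = 2.
  α_2 = 2: Horner steps 3 → 0, so m(2) = 0.
  α_3 = 3: Horner steps 3 → 3, so m(3) = 3.
  α_4 = 4: Horner steps 3 → 6, so m(4) = 6.
  α_5 = 1: Horner steps 3 → 4, so m(1) = 4.
Codeword c = [2, 0, 3, 6, 4] ∈ F_7^5.


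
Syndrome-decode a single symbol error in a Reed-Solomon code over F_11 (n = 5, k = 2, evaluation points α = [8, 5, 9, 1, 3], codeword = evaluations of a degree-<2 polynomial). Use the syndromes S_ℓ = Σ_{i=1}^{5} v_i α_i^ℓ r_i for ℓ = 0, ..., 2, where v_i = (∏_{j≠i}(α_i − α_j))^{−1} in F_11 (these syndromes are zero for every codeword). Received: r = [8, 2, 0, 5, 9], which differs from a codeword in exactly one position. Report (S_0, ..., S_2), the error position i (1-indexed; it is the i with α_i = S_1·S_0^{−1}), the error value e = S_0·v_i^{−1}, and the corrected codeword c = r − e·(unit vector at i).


S = (9, 4, 3), error at position 3, error magnitude e = 1, c = [8, 2, 10, 5, 9].

Step 1: column multipliers v_i = (∏_{j≠i}(α_i − α_j))^{−1} mod 11.
  i = 1 (α = 8): (8−5)(8−9)(8−1)(8−3) = 3·(−1)·7·5 = −105 ≡ 5, so v_1 = 5^{−1} = 9 (mod 11).
  i = 2 (α = 5): (5−8)(5−9)(5−1)(5−3) = (−3)·(−4)·4·2 = 96 ≡ 8, so v_2 = 8^{−1} = 7 (mod 11).
  i = 3 (α = 9): (9−8)(9−5)(9−1)(9−3) = 1·4·8·6 = 192 ≡ 5, so v_3 = 5^{−1} = 9 (mod 11).
  i = 4 (α = 1): (1−8)(1−5)(1−9)(1−3) = (−7)·(−4)·(−8)·(−2) = 448 ≡ 8, so v_4 = 8^{−1} = 7 (mod 11).
  i = 5 (α = 3): (3−8)(3−5)(3−9)(3−1) = (−5)·(−2)·(−6)·2 = −120 ≡ 1, so v_5 = 1^{−1} = 1 (mod 11).
  v = [9, 7, 9, 7, 1].
Step 2: syndromes of r = [8, 2, 0, 5, 9] (all sums mod 11).
  S_0 = Σ v_i r_i = 9·8 + 7·2 + 9·0 + 7·5 + 1·9 = 130 ≡ 9.
  S_1 = Σ v_i α_i r_i = 9·8·8 + 7·5·2 + 9·9·0 + 7·1·5 + 1·3·9 = 708 ≡ 4.
  α_i^2 mod 11 = [9, 3, 4, 1, 9].
  S_2 = Σ v_i α_i^2 r_i = 9·9·8 + 7·3·2 + 9·4·0 + 7·1·5 + 1·9·9 = 806 ≡ 3.
  S = (9, 4, 3) ≠ 0, so r is not a codeword (an error is present).
Step 3: locate the error. For a single error e at position i, S_ℓ = v_i·e·α_i^ℓ, so α_err = S_1/S_0.
  S_0^{−1} = 9^{−1} = 5 (mod 11), so α_err = 4·5 = 20 ≡ 9 = α_3. Error position i = 3.
  Consistency check: S_2/S_1 = 3·3 = 9 ≡ 9 = α_err ✓ (single-error assumption holds).
Step 4: error magnitude e = S_0/v_3 = S_0·∏_{j≠3}(α_3 − α_j) = 9·5 = 45 ≡ 1 (mod 11).
Step 5: correct position 3: c_3 = r_3 − e = 0 − 1 ≡ 10 (mod 11). Hence c = [8, 2, 10, 5, 9].
  Check: interpolating c through the α_i gives m(x) = 3 + 2·x (degree < 2) with m(α_i) = c_i for every i, so c is indeed a codeword.


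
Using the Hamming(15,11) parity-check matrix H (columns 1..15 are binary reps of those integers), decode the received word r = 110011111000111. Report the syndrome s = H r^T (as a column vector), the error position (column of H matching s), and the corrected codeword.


s = (1, 0, 1, 0)^T, error position = 10, corrected codeword c = 110011111100111

Compute s = H r^T mod 2 one row at a time:
  s_1 = 1 + 1 + 0 + 0 + 0 + 1 + 1 + 1 = 5 ≡ 1 (mod 2).
  s_2 = 0 + 1 + 1 + 1 + 0 + 1 + 1 + 1 = 6 ≡ 0 (mod 2).
  s_3 = 1 + 0 + 1 + 1 + 0 + 0 + 1 + 1 = 5 ≡ 1 (mod 2).
  s_4 = 1 + 0 + 1 + 1 + 1 + 0 + 1 + 1 = 6 ≡ 0 (mod 2).
s = (1, 0, 1, 0)^T — this equals column 10 of H (binary 1010), so error is at position 10.
Correct: flip bit 10 of r = 110011111000111 to get c = 110011111100111.


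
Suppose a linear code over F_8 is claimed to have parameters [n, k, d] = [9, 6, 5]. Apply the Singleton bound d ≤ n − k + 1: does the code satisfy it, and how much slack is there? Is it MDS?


Singleton RHS = n − k + 1 = 4, slack = -1, bound violated (no such code; not MDS).

Singleton bound: d ≤ n − k + 1.
Here n = 9, k = 6, so n − k + 1 = 4.
Given d = 5, check d ≤ 4: NO.
Slack = (n − k + 1) − d = -1.
The slack is negative: d = 5 exceeds n − k + 1 = 4 by 1, so the Singleton bound is violated and no linear [9, 6, 5]_8 code can exist. In particular it is not MDS (MDS requires d = n − k + 1 exactly).
Description: the claimed parameters are [9, 6, 5]_8; such a code would be impossible (violates the Singleton bound).


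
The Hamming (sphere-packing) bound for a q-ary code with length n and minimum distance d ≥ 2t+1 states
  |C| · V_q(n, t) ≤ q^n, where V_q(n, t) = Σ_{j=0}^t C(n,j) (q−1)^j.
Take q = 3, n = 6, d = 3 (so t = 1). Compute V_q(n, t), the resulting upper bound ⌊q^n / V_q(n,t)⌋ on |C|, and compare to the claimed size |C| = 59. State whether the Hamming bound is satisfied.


V_q(n, t) = 13, q^n = 729, Hamming bound = 56, |C| = 59 > bound (violated).

Step 1: Compute V_q(n, t) = Σ_{j=0}^1 C(n, j) (q−1)^j.
  j = 0: C(6,0)·(2)^0 = 1·1 = 1.
  j = 1: C(6,1)·(2)^1 = 6·2 = 12.
  V_q(n, t) = 1 + 12 = 13.
Step 2: q^n = 3^6 = 729.
Step 3: Hamming bound ⌊q^n / V_q(n,t)⌋ = ⌊729/13⌋ = 56.
Step 4: Compare |C| = 59 to 56: violated.
The claimed |C| lies above the Hamming bound, so no 3-ary code of length 6 with d ≥ 3 can have 59 codewords.


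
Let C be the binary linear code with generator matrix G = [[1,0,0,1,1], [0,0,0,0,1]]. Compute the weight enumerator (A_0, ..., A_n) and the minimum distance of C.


Weight distribution: A_0 = 1, A_1 = 1, A_2 = 1, A_3 = 1. Minimum distance d = 1.

Enumerate all 2^2 = 4 messages m ∈ F_2^2.
For each, compute codeword c = mG in F_2^5, then tally its weight.
  m = 00 → c = 00000, weight = 0.
  m = 10 → c = 10011, weight = 3.
  m = 01 → c = 00001, weight = 1.
  m = 11 → c = 10010, weight = 2.
Tally weights:
  weight 0: 1 codewords.
  weight 1: 1 codewords.
  weight 2: 1 codewords.
  weight 3: 1 codewords.
Minimum distance d = smallest w > 0 with A_w > 0 = 1.
Sanity: Σ A_w = 4 = 2^2 = 4 ✓.


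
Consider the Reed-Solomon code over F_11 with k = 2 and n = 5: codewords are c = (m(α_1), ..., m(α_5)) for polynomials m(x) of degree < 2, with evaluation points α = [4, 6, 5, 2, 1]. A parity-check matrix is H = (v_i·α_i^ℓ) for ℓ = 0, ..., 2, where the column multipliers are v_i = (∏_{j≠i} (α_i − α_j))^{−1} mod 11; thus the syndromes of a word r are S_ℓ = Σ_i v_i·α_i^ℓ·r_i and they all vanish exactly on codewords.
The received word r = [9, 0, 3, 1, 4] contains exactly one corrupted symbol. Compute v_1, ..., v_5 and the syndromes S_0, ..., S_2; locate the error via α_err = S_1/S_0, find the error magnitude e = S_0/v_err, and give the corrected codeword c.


S = (3, 1, 4), error at position 1, error magnitude e = 3, c = [6, 0, 3, 1, 4].

Step 1: column multipliers v_i = (∏_{j≠i}(α_i − α_j))^{−1} mod 11.
  i = 1 (α = 4): (4−6)(4−5)(4−2)(4−1) = (−2)·(−1)·2·3 = 12 ≡ 1, so v_1 = 1^{−1} = 1 (mod 11).
  i = 2 (α = 6): (6−4)(6−5)(6−2)(6−1) = 2·1·4·5 = 40 ≡ 7, so v_2 = 7^{−1} = 8 (mod 11).
  i = 3 (α = 5): (5−4)(5−6)(5−2)(5−1) = 1·(−1)·3·4 = −12 ≡ 10, so v_3 = 10^{−1} = 10 (mod 11).
  i = 4 (α = 2): (2−4)(2−6)(2−5)(2−1) = (−2)·(−4)·(−3)·1 = −24 ≡ 9, so v_4 = 9^{−1} = 5 (mod 11).
  i = 5 (α = 1): (1−4)(1−6)(1−5)(1−2) = (−3)·(−5)·(−4)·(−1) = 60 ≡ 5, so v_5 = 5^{−1} = 9 (mod 11).
  v = [1, 8, 10, 5, 9].
Step 2: syndromes of r = [9, 0, 3, 1, 4] (all sums mod 11).
  S_0 = Σ v_i r_i = 1·9 + 8·0 + 10·3 + 5·1 + 9·4 = 80 ≡ 3.
  S_1 = Σ v_i α_i r_i = 1·4·9 + 8·6·0 + 10·5·3 + 5·2·1 + 9·1·4 = 232 ≡ 1.
  α_i^2 mod 11 = [5, 3, 3, 4, 1].
  S_2 = Σ v_i α_i^2 r_i = 1·5·9 + 8·3·0 + 10·3·3 + 5·4·1 + 9·1·4 = 191 ≡ 4.
  S = (3, 1, 4) ≠ 0, so r is not a codeword (an error is present).
Step 3: locate the error. For a single error e at position i, S_ℓ = v_i·e·α_i^ℓ, so α_err = S_1/S_0.
  S_0^{−1} = 3^{−1} = 4 (mod 11), so α_err = 1·4 = 4 ≡ 4 = α_1. Error position i = 1.
  Consistency check: S_2/S_1 = 4·1 = 4 ≡ 4 = α_err ✓ (single-error assumption holds).
Step 4: error magnitude e = S_0/v_1 = S_0·∏_{j≠1}(α_1 − α_j) = 3·1 = 3 ≡ 3 (mod 11).
Step 5: correct position 1: c_1 = r_1 − e = 9 − 3 ≡ 6 (mod 11). Hence c = [6, 0, 3, 1, 4].
  Check: interpolating c through the α_i gives m(x) = 7 + 8·x (degree < 2) with m(α_i) = c_i for every i, so c is indeed a codeword.


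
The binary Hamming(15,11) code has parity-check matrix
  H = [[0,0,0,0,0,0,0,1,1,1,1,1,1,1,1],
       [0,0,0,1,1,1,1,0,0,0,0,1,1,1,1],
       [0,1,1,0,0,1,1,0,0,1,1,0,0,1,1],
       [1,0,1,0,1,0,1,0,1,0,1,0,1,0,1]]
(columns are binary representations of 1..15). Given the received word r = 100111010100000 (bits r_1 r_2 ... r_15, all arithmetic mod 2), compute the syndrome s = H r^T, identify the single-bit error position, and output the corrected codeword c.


s = (0, 1, 0, 0)^T, error position = 4, corrected codeword c = 100011010100000

Compute s = H r^T mod 2 one row at a time:
  s_1 = 1 + 0 + 1 + 0 + 0 + 0 + 0 + 0 = 2 ≡ 0 (mod 2).
  s_2 = 1 + 1 + 1 + 0 + 0 + 0 + 0 + 0 = 3 ≡ 1 (mod 2).
  s_3 = 0 + 0 + 1 + 0 + 1 + 0 + 0 + 0 = 2 ≡ 0 (mod 2).
  s_4 = 1 + 0 + 1 + 0 + 0 + 0 + 0 + 0 = 2 ≡ 0 (mod 2).
s = (0, 1, 0, 0)^T — this equals column 4 of H (binary 0100), so error is at position 4.
Correct: flip bit 4 of r = 100111010100000 to get c = 100011010100000.


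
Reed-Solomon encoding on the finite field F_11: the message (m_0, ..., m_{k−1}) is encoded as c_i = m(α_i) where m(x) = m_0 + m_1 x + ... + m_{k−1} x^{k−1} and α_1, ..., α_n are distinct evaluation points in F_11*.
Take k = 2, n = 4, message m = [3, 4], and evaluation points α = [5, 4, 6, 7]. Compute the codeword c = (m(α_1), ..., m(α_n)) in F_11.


c = [1, 8, 5, 9]

Message polynomial: m(x) = 3 + 4·x (mod 11).
For each evaluation point α_i, compute m(α_i) mod 11:
  α_1 = 5: Horner steps 4 → 1, so m(5) = 1.
  α_2 = 4: Horner steps 4 → 8, so m(4) = 8.
  α_3 = 6: Horner steps 4 → 5, so m(6) = 5.
  α_4 = 7: Horner steps 4 → 9, so m(7) = 9.
Codeword c = [1, 8, 5, 9] ∈ F_11^4.


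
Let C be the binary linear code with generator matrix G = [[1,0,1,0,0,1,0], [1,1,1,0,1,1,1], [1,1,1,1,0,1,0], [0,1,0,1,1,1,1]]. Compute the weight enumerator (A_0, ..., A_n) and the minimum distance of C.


Weight distribution: A_0 = 1, A_2 = 3, A_3 = 6, A_4 = 1, A_5 = 2, A_6 = 3. Minimum distance d = 2.

Enumerate all 2^4 = 16 messages m ∈ F_2^4.
For each, compute codeword c = mG in F_2^7, then tally its weight.
  m = 0000 → c = 0000000, weight = 0.
  m = 1000 → c = 1010010, weight = 3.
  m = 0100 → c = 1110111, weight = 6.
  m = 1100 → c = 0100101, weight = 3.
  m = 0010 → c = 1111010, weight = 5.
  m = 1010 → c = 0101000, weight = 2.
  m = 0110 → c = 0001101, weight = 3.
  m = 1110 → c = 1011111, weight = 6.
  m = 0001 → c = 0101111, weight = 5.
  m = 1001 → c = 1111101, weight = 6.
  m = 0101 → c = 1011000, weight = 3.
  m = 1101 → c = 0001010, weight = 2.
  m = 0011 → c = 1010101, weight = 4.
  m = 1011 → c = 0000111, weight = 3.
  m = 0111 → c = 0100010, weight = 2.
  m = 1111 → c = 1110000, weight = 3.
Tally weights:
  weight 0: 1 codewords.
  weight 2: 3 codewords.
  weight 3: 6 codewords.
  weight 4: 1 codewords.
  weight 5: 2 codewords.
  weight 6: 3 codewords.
Minimum distance d = smallest w > 0 with A_w > 0 = 2.
Sanity: Σ A_w = 16 = 2^4 = 16 ✓.


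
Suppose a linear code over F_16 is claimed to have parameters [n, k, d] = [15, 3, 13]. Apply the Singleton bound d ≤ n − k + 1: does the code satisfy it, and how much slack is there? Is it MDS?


Singleton RHS = n − k + 1 = 13, slack = 0, bound satisfied, MDS.

Singleton bound: d ≤ n − k + 1.
Here n = 15, k = 3, so n − k + 1 = 13.
Given d = 13, check d ≤ 13: YES.
Slack = (n − k + 1) − d = 0.
The code is MDS (slack = 0).
Description: the claimed parameters are [15, 3, 13]_16; such a code would be MDS (meets Singleton bound).


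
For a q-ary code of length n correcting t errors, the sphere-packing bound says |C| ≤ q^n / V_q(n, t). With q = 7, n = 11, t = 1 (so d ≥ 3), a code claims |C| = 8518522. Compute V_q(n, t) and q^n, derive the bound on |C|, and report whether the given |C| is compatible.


V_q(n, t) = 67, q^n = 1977326743, Hamming bound = 29512339, |C| = 8518522 ≤ bound (satisfied).

Step 1: Compute V_q(n, t) = Σ_{j=0}^1 C(n, j) (q−1)^j.
  j = 0: C(11,0)·(6)^0 = 1·1 = 1.
  j = 1: C(11,1)·(6)^1 = 11·6 = 66.
  V_q(n, t) = 1 + 66 = 67.
Step 2: q^n = 7^11 = 1977326743.
Step 3: Hamming bound ⌊q^n / V_q(n,t)⌋ = ⌊1977326743/67⌋ = 29512339.
Step 4: Compare |C| = 8518522 to 29512339: satisfied.
The claimed |C| lies below the Hamming bound.


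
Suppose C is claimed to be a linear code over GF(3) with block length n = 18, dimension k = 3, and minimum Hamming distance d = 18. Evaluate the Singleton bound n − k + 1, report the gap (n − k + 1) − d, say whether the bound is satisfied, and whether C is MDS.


Singleton RHS = n − k + 1 = 16, slack = -2, bound violated (no such code; not MDS).

Singleton bound: d ≤ n − k + 1.
Here n = 18, k = 3, so n − k + 1 = 16.
Given d = 18, check d ≤ 16: NO.
Slack = (n − k + 1) − d = -2.
The slack is negative: d = 18 exceeds n − k + 1 = 16 by 2, so the Singleton bound is violated and no linear [18, 3, 18]_3 code can exist. In particular it is not MDS (MDS requires d = n − k + 1 exactly).
Description: the claimed parameters are [18, 3, 18]_3; such a code would be impossible (violates the Singleton bound).


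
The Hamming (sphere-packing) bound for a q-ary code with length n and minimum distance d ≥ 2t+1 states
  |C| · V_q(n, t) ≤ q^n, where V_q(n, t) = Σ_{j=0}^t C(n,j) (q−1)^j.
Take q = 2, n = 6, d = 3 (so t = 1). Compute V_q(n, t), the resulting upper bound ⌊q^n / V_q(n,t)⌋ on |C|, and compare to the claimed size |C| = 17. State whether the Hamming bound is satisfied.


V_q(n, t) = 7, q^n = 64, Hamming bound = 9, |C| = 17 > bound (violated).

Step 1: Compute V_q(n, t) = Σ_{j=0}^1 C(n, j) (q−1)^j.
  j = 0: C(6,0)·(1)^0 = 1·1 = 1.
  j = 1: C(6,1)·(1)^1 = 6·1 = 6.
  V_q(n, t) = 1 + 6 = 7.
Step 2: q^n = 2^6 = 64.
Step 3: Hamming bound ⌊q^n / V_q(n,t)⌋ = ⌊64/7⌋ = 9.
Step 4: Compare |C| = 17 to 9: violated.
The claimed |C| lies above the Hamming bound, so no 2-ary code of length 6 with d ≥ 3 can have 17 codewords.


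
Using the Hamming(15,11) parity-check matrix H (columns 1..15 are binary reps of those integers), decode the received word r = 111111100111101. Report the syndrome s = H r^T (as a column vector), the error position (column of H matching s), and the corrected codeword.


s = (1, 1, 1, 1)^T, error position = 15, corrected codeword c = 111111100111100

Compute s = H r^T mod 2 one row at a time:
  s_1 = 0 + 0 + 1 + 1 + 1 + 1 + 0 + 1 = 5 ≡ 1 (mod 2).
  s_2 = 1 + 1 + 1 + 1 + 1 + 1 + 0 + 1 = 7 ≡ 1 (mod 2).
  s_3 = 1 + 1 + 1 + 1 + 1 + 1 + 0 + 1 = 7 ≡ 1 (mod 2).
  s_4 = 1 + 1 + 1 + 1 + 0 + 1 + 1 + 1 = 7 ≡ 1 (mod 2).
s = (1, 1, 1, 1)^T — this equals column 15 of H (binary 1111), so error is at position 15.
Correct: flip bit 15 of r = 111111100111101 to get c = 111111100111100.


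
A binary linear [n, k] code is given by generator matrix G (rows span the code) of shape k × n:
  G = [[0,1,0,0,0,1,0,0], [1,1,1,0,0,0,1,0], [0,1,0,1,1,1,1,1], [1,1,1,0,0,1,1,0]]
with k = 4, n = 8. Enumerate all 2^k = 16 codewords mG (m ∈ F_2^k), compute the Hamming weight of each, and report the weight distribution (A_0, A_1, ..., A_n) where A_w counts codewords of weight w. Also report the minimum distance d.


Weight distribution: A_0 = 1, A_1 = 2, A_2 = 1, A_3 = 1, A_4 = 3, A_5 = 4, A_6 = 3, A_7 = 1. Minimum distance d = 1.

Enumerate all 2^4 = 16 messages m ∈ F_2^4.
For each, compute codeword c = mG in F_2^8, then tally its weight.
  m = 0000 → c = 00000000, weight = 0.
  m = 1000 → c = 01000100, weight = 2.
  m = 0100 → c = 11100010, weight = 4.
  m = 1100 → c = 10100110, weight = 4.
  m = 0010 → c = 01011111, weight = 6.
  m = 1010 → c = 00011011, weight = 4.
  m = 0110 → c = 10111101, weight = 6.
  m = 1110 → c = 11111001, weight = 6.
  m = 0001 → c = 11100110, weight = 5.
  m = 1001 → c = 10100010, weight = 3.
  m = 0101 → c = 00000100, weight = 1.
  m = 1101 → c = 01000000, weight = 1.
  m = 0011 → c = 10111001, weight = 5.
  m = 1011 → c = 11111101, weight = 7.
  m = 0111 → c = 01011011, weight = 5.
  m = 1111 → c = 00011111, weight = 5.
Tally weights:
  weight 0: 1 codewords.
  weight 1: 2 codewords.
  weight 2: 1 codewords.
  weight 3: 1 codewords.
  weight 4: 3 codewords.
  weight 5: 4 codewords.
  weight 6: 3 codewords.
  weight 7: 1 codewords.
Minimum distance d = smallest w > 0 with A_w > 0 = 1.
Sanity: Σ A_w = 16 = 2^4 = 16 ✓.


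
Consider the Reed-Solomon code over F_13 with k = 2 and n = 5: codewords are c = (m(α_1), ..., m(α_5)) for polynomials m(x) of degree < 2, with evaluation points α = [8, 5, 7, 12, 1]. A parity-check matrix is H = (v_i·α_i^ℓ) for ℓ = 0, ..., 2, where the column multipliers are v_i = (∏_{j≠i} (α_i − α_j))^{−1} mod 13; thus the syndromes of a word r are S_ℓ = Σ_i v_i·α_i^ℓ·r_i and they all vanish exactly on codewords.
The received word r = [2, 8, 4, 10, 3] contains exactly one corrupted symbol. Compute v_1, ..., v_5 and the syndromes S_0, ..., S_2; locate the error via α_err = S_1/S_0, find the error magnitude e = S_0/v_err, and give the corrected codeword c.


S = (7, 6, 7), error at position 4, error magnitude e = 3, c = [2, 8, 4, 7, 3].

Step 1: column multipliers v_i = (∏_{j≠i}(α_i − α_j))^{−1} mod 13.
  i = 1 (α = 8): (8−5)(8−7)(8−12)(8−1) = 3·1·(−4)·7 = −84 ≡ 7, so v_1 = 7^{−1} = 2 (mod 13).
  i = 2 (α = 5): (5−8)(5−7)(5−12)(5−1) = (−3)·(−2)·(−7)·4 = −168 ≡ 1, so v_2 = 1^{−1} = 1 (mod 13).
  i = 3 (α = 7): (7−8)(7−5)(7−12)(7−1) = (−1)·2·(−5)·6 = 60 ≡ 8, so v_3 = 8^{−1} = 5 (mod 13).
  i = 4 (α = 12): (12−8)(12−5)(12−7)(12−1) = 4·7·5·11 = 1540 ≡ 6, so v_4 = 6^{−1} = 11 (mod 13).
  i = 5 (α = 1): (1−8)(1−5)(1−7)(1−12) = (−7)·(−4)·(−6)·(−11) = 1848 ≡ 2, so v_5 = 2^{−1} = 7 (mod 13).
  v = [2, 1, 5, 11, 7].
Step 2: syndromes of r = [2, 8, 4, 10, 3] (all sums mod 13).
  S_0 = Σ v_i r_i = 2·2 + 1·8 + 5·4 + 11·10 + 7·3 = 163 ≡ 7.
  S_1 = Σ v_i α_i r_i = 2·8·2 + 1·5·8 + 5·7·4 + 11·12·10 + 7·1·3 = 1553 ≡ 6.
  α_i^2 mod 13 = [12, 12, 10, 1, 1].
  S_2 = Σ v_i α_i^2 r_i = 2·12·2 + 1·12·8 + 5·10·4 + 11·1·10 + 7·1·3 = 475 ≡ 7.
  S = (7, 6, 7) ≠ 0, so r is not a codeword (an error is present).
Step 3: locate the error. For a single error e at position i, S_ℓ = v_i·e·α_i^ℓ, so α_err = S_1/S_0.
  S_0^{−1} = 7^{−1} = 2 (mod 13), so α_err = 6·2 = 12 ≡ 12 = α_4. Error position i = 4.
  Consistency check: S_2/S_1 = 7·11 = 77 ≡ 12 = α_err ✓ (single-error assumption holds).
Step 4: error magnitude e = S_0/v_4 = S_0·∏_{j≠4}(α_4 − α_j) = 7·6 = 42 ≡ 3 (mod 13).
Step 5: correct position 4: c_4 = r_4 − e = 10 − 3 ≡ 7 (mod 13). Hence c = [2, 8, 4, 7, 3].
  Check: interpolating c through the α_i gives m(x) = 5 + 11·x (degree < 2) with m(α_i) = c_i for every i, so c is indeed a codeword.


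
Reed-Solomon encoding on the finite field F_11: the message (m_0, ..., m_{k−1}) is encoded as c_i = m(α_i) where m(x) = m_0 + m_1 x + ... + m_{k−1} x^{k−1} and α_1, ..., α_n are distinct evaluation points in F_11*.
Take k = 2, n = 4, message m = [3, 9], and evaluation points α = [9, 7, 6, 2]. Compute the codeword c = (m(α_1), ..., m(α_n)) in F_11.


c = [7, 0, 2, 10]

Message polynomial: m(x) = 3 + 9·x (mod 11).
For each evaluation point α_i, compute m(α_i) mod 11:
  α_1 = 9: Horner steps 9 → 7, so m(9) = 7.
  α_2 = 7: Horner steps 9 → 0, so m(7) = 0.
  α_3 = 6: Horner steps 9 → 2, so m(6) = 2.
  α_4 = 2: Horner steps 9 → 10, so m(2) = 10.
Codeword c = [7, 0, 2, 10] ∈ F_11^4.


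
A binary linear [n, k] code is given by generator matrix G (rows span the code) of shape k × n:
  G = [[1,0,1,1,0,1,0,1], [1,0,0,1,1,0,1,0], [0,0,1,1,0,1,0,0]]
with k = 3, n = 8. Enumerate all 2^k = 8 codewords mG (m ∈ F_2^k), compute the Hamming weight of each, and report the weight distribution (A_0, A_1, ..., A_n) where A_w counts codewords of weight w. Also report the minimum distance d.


Weight distribution: A_0 = 1, A_2 = 1, A_3 = 1, A_4 = 2, A_5 = 3. Minimum distance d = 2.

Enumerate all 2^3 = 8 messages m ∈ F_2^3.
For each, compute codeword c = mG in F_2^8, then tally its weight.
  m = 000 → c = 00000000, weight = 0.
  m = 100 → c = 10110101, weight = 5.
  m = 010 → c = 10011010, weight = 4.
  m = 110 → c = 00101111, weight = 5.
  m = 001 → c = 00110100, weight = 3.
  m = 101 → c = 10000001, weight = 2.
  m = 011 → c = 10101110, weight = 5.
  m = 111 → c = 00011011, weight = 4.
Tally weights:
  weight 0: 1 codewords.
  weight 2: 1 codewords.
  weight 3: 1 codewords.
  weight 4: 2 codewords.
  weight 5: 3 codewords.
Minimum distance d = smallest w > 0 with A_w > 0 = 2.
Sanity: Σ A_w = 8 = 2^3 = 8 ✓.


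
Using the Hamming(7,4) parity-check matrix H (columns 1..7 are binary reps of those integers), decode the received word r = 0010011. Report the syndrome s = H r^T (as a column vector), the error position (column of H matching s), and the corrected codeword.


s = (0, 1, 0)^T, error position = 2, corrected codeword c = 0110011

Compute s = H r^T mod 2 one row at a time:
  s_1 = 0 + 0 + 1 + 1 = 2 ≡ 0 (mod 2).
  s_2 = 0 + 1 + 1 + 1 = 3 ≡ 1 (mod 2).
  s_3 = 0 + 1 + 0 + 1 = 2 ≡ 0 (mod 2).
s = (0, 1, 0)^T — this equals column 2 of H (binary 010), so error is at position 2.
Correct: flip bit 2 of r = 0010011 to get c = 0110011.


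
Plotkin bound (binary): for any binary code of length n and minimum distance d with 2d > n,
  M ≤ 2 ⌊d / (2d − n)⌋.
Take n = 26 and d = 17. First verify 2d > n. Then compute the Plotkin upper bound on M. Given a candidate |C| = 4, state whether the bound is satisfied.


Plotkin bound M ≤ 4; given |C| = 4 ≤ bound (satisfied).

Check applicability: 2d = 34, n = 26.
2d − n = 8 > 0, so Plotkin applies.
Compute d/(2d−n) = 17/8 ≈ 2.1250.
⌊d/(2d−n)⌋ = 2.
Plotkin bound: M ≤ 2·2 = 4.
Given |C| = 4, check: satisfied.
This |C| is at the Plotkin bound.


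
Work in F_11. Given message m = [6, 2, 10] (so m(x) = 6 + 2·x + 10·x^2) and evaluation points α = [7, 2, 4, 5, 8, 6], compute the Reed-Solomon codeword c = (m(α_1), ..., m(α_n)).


c = [4, 6, 9, 2, 2, 4]

Message polynomial: m(x) = 6 + 2·x + 10·x^2 (mod 11).
For each evaluation point α_i, compute m(α_i) mod 11:
  α_1 = 7: Horner steps 10 → 6 → 4, so m(7) = 4.
  α_2 = 2: Horner steps 10 → 0 → 6, so m(2) = 6.
  α_3 = 4: Horner steps 10 → 9 → 9, so m(4) = 9.
  α_4 = 5: Horner steps 10 → 8 → 2, so m(5) = 2.
  α_5 = 8: Horner steps 10 → 5 → 2, so m(8) = 2.
  α_6 = 6: Horner steps 10 → 7 → 4, so m(6) = 4.
Codeword c = [4, 6, 9, 2, 2, 4] ∈ F_11^6.


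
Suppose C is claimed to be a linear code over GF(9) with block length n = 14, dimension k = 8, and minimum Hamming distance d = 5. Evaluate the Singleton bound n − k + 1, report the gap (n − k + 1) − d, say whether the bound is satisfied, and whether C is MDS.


Singleton RHS = n − k + 1 = 7, slack = 2, bound satisfied, not MDS.

Singleton bound: d ≤ n − k + 1.
Here n = 14, k = 8, so n − k + 1 = 7.
Given d = 5, check d ≤ 7: YES.
Slack = (n − k + 1) − d = 2.
The code is NOT MDS (slack = 2 > 0).
Description: the claimed parameters are [14, 8, 5]_9; such a code would be non-MDS.


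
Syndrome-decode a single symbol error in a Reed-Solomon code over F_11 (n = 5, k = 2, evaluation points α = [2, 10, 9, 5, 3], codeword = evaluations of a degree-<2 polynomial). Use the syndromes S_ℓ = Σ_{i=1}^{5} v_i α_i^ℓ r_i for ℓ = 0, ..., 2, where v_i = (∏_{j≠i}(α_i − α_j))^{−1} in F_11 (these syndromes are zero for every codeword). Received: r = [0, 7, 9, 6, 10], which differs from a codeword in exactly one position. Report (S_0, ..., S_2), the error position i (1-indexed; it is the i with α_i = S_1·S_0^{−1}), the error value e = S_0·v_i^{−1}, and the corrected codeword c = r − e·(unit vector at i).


S = (7, 3, 6), error at position 1, error magnitude e = 10, c = [1, 7, 9, 6, 10].

Step 1: column multipliers v_i = (∏_{j≠i}(α_i − α_j))^{−1} mod 11.
  i = 1 (α = 2): (2−10)(2−9)(2−5)(2−3) = (−8)·(−7)·(−3)·(−1) = 168 ≡ 3, so v_1 = 3^{−1} = 4 (mod 11).
  i = 2 (α = 10): (10−2)(10−9)(10−5)(10−3) = 8·1·5·7 = 280 ≡ 5, so v_2 = 5^{−1} = 9 (mod 11).
  i = 3 (α = 9): (9−2)(9−10)(9−5)(9−3) = 7·(−1)·4·6 = −168 ≡ 8, so v_3 = 8^{−1} = 7 (mod 11).
  i = 4 (α = 5): (5−2)(5−10)(5−9)(5−3) = 3·(−5)·(−4)·2 = 120 ≡ 10, so v_4 = 10^{−1} = 10 (mod 11).
  i = 5 (α = 3): (3−2)(3−10)(3−9)(3−5) = 1·(−7)·(−6)·(−2) = −84 ≡ 4, so v_5 = 4^{−1} = 3 (mod 11).
  v = [4, 9, 7, 10, 3].
Step 2: syndromes of r = [0, 7, 9, 6, 10] (all sums mod 11).
  S_0 = Σ v_i r_i = 4·0 + 9·7 + 7·9 + 10·6 + 3·10 = 216 ≡ 7.
  S_1 = Σ v_i α_i r_i = 4·2·0 + 9·10·7 + 7·9·9 + 10·5·6 + 3·3·10 = 1587 ≡ 3.
  α_i^2 mod 11 = [4, 1, 4, 3, 9].
  S_2 = Σ v_i α_i^2 r_i = 4·4·0 + 9·1·7 + 7·4·9 + 10·3·6 + 3·9·10 = 765 ≡ 6.
  S = (7, 3, 6) ≠ 0, so r is not a codeword (an error is present).
Step 3: locate the error. For a single error e at position i, S_ℓ = v_i·e·α_i^ℓ, so α_err = S_1/S_0.
  S_0^{−1} = 7^{−1} = 8 (mod 11), so α_err = 3·8 = 24 ≡ 2 = α_1. Error position i = 1.
  Consistency check: S_2/S_1 = 6·4 = 24 ≡ 2 = α_err ✓ (single-error assumption holds).
Step 4: error magnitude e = S_0/v_1 = S_0·∏_{j≠1}(α_1 − α_j) = 7·3 = 21 ≡ 10 (mod 11).
Step 5: correct position 1: c_1 = r_1 − e = 0 − 10 ≡ 1 (mod 11). Hence c = [1, 7, 9, 6, 10].
  Check: interpolating c through the α_i gives m(x) = 5 + 9·x (degree < 2) with m(α_i) = c_i for every i, so c is indeed a codeword.


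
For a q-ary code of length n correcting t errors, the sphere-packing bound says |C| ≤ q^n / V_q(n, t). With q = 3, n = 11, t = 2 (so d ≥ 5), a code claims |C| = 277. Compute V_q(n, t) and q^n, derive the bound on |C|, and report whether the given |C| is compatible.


V_q(n, t) = 243, q^n = 177147, Hamming bound = 729, |C| = 277 ≤ bound (satisfied).

Step 1: Compute V_q(n, t) = Σ_{j=0}^2 C(n, j) (q−1)^j.
  j = 0: C(11,0)·(2)^0 = 1·1 = 1.
  j = 1: C(11,1)·(2)^1 = 11·2 = 22.
  j = 2: C(11,2)·(2)^2 = 55·4 = 220.
  V_q(n, t) = 1 + 22 + 220 = 243.
Step 2: q^n = 3^11 = 177147.
Step 3: Hamming bound ⌊q^n / V_q(n,t)⌋ = ⌊177147/243⌋ = 729.
Step 4: Compare |C| = 277 to 729: satisfied.
The claimed |C| lies below the Hamming bound.


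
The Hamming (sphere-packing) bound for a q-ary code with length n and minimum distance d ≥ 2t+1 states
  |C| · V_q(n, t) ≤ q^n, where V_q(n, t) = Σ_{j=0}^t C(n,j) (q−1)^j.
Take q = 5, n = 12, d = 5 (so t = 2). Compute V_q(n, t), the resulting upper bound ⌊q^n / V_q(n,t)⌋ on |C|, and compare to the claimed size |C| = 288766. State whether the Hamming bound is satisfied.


V_q(n, t) = 1105, q^n = 244140625, Hamming bound = 220941, |C| = 288766 > bound (violated).

Step 1: Compute V_q(n, t) = Σ_{j=0}^2 C(n, j) (q−1)^j.
  j = 0: C(12,0)·(4)^0 = 1·1 = 1.
  j = 1: C(12,1)·(4)^1 = 12·4 = 48.
  j = 2: C(12,2)·(4)^2 = 66·16 = 1056.
  V_q(n, t) = 1 + 48 + 1056 = 1105.
Step 2: q^n = 5^12 = 244140625.
Step 3: Hamming bound ⌊q^n / V_q(n,t)⌋ = ⌊244140625/1105⌋ = 220941.
Step 4: Compare |C| = 288766 to 220941: violated.
The claimed |C| lies above the Hamming bound, so no 5-ary code of length 12 with d ≥ 5 can have 288766 codewords.
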